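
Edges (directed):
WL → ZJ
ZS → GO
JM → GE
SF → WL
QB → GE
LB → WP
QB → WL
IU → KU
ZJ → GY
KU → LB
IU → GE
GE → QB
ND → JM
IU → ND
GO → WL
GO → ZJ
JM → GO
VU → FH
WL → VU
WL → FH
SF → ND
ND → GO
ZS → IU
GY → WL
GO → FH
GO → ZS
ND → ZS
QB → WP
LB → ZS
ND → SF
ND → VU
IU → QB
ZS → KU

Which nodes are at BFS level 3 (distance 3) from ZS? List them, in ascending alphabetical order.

GY, JM, SF, VU, WP

Level 0: ZS
Level 1: GO, IU, KU
Level 2: FH, GE, LB, ND, QB, WL, ZJ
Level 3: GY, JM, SF, VU, WP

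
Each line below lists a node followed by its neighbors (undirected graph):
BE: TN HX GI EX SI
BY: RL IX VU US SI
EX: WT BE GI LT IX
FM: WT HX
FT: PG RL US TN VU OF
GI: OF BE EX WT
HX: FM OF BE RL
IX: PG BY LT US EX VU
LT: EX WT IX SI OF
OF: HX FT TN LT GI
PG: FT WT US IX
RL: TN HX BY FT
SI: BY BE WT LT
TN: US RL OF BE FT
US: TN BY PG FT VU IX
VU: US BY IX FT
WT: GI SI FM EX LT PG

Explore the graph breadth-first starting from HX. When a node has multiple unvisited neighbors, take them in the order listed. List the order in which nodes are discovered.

Visit HX; enqueue FM, OF, BE, RL → queue [FM, OF, BE, RL]
Visit FM; enqueue WT → queue [OF, BE, RL, WT]
Visit OF; enqueue FT, TN, LT, GI → queue [BE, RL, WT, FT, TN, LT, GI]
Visit BE; enqueue EX, SI → queue [RL, WT, FT, TN, LT, GI, EX, SI]
Visit RL; enqueue BY → queue [WT, FT, TN, LT, GI, EX, SI, BY]
Visit WT; enqueue PG → queue [FT, TN, LT, GI, EX, SI, BY, PG]
Visit FT; enqueue US, VU → queue [TN, LT, GI, EX, SI, BY, PG, US, VU]
Visit TN → queue [LT, GI, EX, SI, BY, PG, US, VU]
Visit LT; enqueue IX → queue [GI, EX, SI, BY, PG, US, VU, IX]
Visit GI → queue [EX, SI, BY, PG, US, VU, IX]
Visit EX → queue [SI, BY, PG, US, VU, IX]
Visit SI → queue [BY, PG, US, VU, IX]
Visit BY → queue [PG, US, VU, IX]
Visit PG → queue [US, VU, IX]
Visit US → queue [VU, IX]
Visit VU → queue [IX]
Visit IX → queue []

HX → FM → OF → BE → RL → WT → FT → TN → LT → GI → EX → SI → BY → PG → US → VU → IX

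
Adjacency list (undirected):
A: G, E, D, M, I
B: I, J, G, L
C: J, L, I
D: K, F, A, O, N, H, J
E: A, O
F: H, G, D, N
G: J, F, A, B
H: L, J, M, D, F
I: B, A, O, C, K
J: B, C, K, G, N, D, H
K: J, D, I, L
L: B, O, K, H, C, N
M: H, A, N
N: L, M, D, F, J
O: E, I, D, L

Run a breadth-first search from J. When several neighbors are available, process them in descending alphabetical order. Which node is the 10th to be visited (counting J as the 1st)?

L

Visit J; enqueue N, K, H, G, D, C, B → queue [N, K, H, G, D, C, B]
Visit N; enqueue M, L, F → queue [K, H, G, D, C, B, M, L, F]
Visit K; enqueue I → queue [H, G, D, C, B, M, L, F, I]
Visit H → queue [G, D, C, B, M, L, F, I]
Visit G; enqueue A → queue [D, C, B, M, L, F, I, A]
Visit D; enqueue O → queue [C, B, M, L, F, I, A, O]
Visit C → queue [B, M, L, F, I, A, O]
Visit B → queue [M, L, F, I, A, O]
Visit M → queue [L, F, I, A, O]
Visit L → queue [F, I, A, O]
Visit F → queue [I, A, O]
Visit I → queue [A, O]
Visit A; enqueue E → queue [O, E]
Visit O → queue [E]
Visit E → queue []

Visit order: J, N, K, H, G, D, C, B, M, L, F, I, A, O, E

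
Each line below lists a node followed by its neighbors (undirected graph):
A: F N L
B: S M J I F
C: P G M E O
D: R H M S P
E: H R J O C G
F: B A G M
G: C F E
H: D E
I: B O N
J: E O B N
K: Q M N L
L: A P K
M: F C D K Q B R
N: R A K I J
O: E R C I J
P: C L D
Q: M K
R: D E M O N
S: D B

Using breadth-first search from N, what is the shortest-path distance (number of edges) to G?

Level 0: N
Level 1: A, I, J, K, R
Level 2: B, D, E, F, L, M, O, Q
Level 3: C, G, H, P, S
G first appears at level 3.

3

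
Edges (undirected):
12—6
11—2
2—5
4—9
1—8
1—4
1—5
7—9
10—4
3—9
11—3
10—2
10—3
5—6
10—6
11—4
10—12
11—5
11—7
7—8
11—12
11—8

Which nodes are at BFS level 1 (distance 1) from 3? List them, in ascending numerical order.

9, 10, 11

Level 0: 3
Level 1: 9, 10, 11
Level 2: 2, 4, 5, 6, 7, 8, 12
Level 3: 1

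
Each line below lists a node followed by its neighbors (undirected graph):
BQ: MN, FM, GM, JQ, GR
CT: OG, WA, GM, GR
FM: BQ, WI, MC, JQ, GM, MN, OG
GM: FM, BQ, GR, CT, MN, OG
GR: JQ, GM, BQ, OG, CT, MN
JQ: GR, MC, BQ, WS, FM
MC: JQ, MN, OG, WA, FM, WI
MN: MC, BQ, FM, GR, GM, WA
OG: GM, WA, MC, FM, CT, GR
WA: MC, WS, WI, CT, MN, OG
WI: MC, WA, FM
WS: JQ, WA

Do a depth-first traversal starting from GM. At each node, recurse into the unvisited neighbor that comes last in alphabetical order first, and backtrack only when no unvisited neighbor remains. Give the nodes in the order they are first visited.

GM -> OG -> WA -> WS -> JQ -> MC -> WI -> FM -> MN -> GR -> CT -> BQ

Visit GM
GM → OG
OG → WA
WA → WS
WS → JQ
JQ → MC
MC → WI
WI → FM
FM → MN
MN → GR
GR → CT
GR → BQ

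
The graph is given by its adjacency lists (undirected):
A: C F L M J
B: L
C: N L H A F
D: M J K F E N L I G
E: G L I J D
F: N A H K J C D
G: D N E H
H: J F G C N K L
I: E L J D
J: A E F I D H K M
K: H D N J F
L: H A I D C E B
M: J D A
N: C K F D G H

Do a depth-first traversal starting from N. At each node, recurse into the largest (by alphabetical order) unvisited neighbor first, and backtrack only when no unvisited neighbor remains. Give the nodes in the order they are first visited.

N, K, J, M, D, L, I, E, G, H, F, C, A, B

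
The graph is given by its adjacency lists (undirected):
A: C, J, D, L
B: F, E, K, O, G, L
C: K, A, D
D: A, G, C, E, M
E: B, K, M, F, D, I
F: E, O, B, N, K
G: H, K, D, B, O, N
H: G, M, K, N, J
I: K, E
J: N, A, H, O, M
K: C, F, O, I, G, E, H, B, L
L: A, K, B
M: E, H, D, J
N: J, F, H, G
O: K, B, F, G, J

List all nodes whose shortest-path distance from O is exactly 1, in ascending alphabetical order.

B, F, G, J, K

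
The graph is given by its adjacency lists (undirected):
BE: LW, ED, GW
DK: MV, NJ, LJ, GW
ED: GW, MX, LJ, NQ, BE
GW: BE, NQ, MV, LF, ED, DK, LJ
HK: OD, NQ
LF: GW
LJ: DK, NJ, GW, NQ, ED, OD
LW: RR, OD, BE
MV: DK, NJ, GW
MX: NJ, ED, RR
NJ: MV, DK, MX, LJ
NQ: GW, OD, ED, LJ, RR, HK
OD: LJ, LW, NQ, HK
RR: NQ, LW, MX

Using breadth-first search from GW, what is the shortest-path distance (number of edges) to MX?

2

Level 0: GW
Level 1: BE, DK, ED, LF, LJ, MV, NQ
Level 2: HK, LW, MX, NJ, OD, RR
MX first appears at level 2.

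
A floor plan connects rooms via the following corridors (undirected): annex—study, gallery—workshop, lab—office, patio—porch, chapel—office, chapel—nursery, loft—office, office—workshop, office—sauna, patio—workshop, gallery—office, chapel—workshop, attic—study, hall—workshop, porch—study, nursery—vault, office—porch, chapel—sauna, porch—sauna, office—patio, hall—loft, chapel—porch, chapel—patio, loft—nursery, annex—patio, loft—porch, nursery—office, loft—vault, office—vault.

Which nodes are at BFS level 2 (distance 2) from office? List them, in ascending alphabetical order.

Level 0: office
Level 1: chapel, gallery, lab, loft, nursery, patio, porch, sauna, vault, workshop
Level 2: annex, hall, study
Level 3: attic

annex, hall, study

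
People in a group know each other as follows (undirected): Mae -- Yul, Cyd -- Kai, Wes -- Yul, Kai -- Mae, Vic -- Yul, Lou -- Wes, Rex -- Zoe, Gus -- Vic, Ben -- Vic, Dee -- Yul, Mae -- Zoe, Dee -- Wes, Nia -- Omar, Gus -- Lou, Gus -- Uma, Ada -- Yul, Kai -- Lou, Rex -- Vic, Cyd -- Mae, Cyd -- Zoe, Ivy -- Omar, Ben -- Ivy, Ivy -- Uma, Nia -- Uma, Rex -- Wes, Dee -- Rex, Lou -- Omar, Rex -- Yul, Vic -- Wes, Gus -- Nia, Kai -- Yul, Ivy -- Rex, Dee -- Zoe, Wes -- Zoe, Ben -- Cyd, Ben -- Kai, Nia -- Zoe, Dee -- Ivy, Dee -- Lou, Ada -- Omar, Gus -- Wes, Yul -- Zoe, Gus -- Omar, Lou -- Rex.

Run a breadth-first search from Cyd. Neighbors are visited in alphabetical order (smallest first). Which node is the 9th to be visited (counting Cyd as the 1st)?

Visit Cyd; enqueue Ben, Kai, Mae, Zoe → queue [Ben, Kai, Mae, Zoe]
Visit Ben; enqueue Ivy, Vic → queue [Kai, Mae, Zoe, Ivy, Vic]
Visit Kai; enqueue Lou, Yul → queue [Mae, Zoe, Ivy, Vic, Lou, Yul]
Visit Mae → queue [Zoe, Ivy, Vic, Lou, Yul]
Visit Zoe; enqueue Dee, Nia, Rex, Wes → queue [Ivy, Vic, Lou, Yul, Dee, Nia, Rex, Wes]
Visit Ivy; enqueue Omar, Uma → queue [Vic, Lou, Yul, Dee, Nia, Rex, Wes, Omar, Uma]
Visit Vic; enqueue Gus → queue [Lou, Yul, Dee, Nia, Rex, Wes, Omar, Uma, Gus]
Visit Lou → queue [Yul, Dee, Nia, Rex, Wes, Omar, Uma, Gus]
Visit Yul; enqueue Ada → queue [Dee, Nia, Rex, Wes, Omar, Uma, Gus, Ada]
Visit Dee → queue [Nia, Rex, Wes, Omar, Uma, Gus, Ada]
Visit Nia → queue [Rex, Wes, Omar, Uma, Gus, Ada]
Visit Rex → queue [Wes, Omar, Uma, Gus, Ada]
Visit Wes → queue [Omar, Uma, Gus, Ada]
Visit Omar → queue [Uma, Gus, Ada]
Visit Uma → queue [Gus, Ada]
Visit Gus → queue [Ada]
Visit Ada → queue []

Visit order: Cyd, Ben, Kai, Mae, Zoe, Ivy, Vic, Lou, Yul, Dee, Nia, Rex, Wes, Omar, Uma, Gus, Ada

Yul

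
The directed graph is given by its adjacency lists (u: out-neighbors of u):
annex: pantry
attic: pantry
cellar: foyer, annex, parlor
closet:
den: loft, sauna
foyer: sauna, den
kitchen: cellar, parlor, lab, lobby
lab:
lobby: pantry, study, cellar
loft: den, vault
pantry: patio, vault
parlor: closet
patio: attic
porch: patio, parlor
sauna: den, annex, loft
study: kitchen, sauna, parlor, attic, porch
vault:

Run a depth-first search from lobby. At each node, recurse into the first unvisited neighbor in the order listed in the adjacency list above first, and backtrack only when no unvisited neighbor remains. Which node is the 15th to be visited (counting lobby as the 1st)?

Visit lobby
lobby → pantry
pantry → patio
patio → attic
pantry → vault
lobby → study
study → kitchen
kitchen → cellar
cellar → foyer
foyer → sauna
sauna → den
den → loft
sauna → annex
cellar → parlor
parlor → closet
kitchen → lab
study → porch

Visit order: lobby, pantry, patio, attic, vault, study, kitchen, cellar, foyer, sauna, den, loft, annex, parlor, closet, lab, porch

closet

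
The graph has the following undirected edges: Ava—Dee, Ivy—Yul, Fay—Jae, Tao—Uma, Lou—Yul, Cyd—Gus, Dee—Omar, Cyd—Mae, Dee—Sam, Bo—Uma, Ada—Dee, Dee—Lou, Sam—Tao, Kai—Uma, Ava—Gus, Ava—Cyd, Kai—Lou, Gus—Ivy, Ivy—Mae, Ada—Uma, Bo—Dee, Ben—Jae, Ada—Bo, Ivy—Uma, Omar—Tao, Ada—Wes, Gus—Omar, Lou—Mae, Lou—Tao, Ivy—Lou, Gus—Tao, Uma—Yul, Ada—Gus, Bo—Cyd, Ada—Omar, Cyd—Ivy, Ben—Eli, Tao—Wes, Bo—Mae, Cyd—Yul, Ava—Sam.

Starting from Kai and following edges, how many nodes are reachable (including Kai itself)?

BFS from Kai visits: Kai, Uma, Lou, Yul, Tao, Ivy, Bo, Ada, Mae, Dee, Cyd, Wes, Sam, Omar, Gus, Ava
Reachable nodes: 16 of 20 total.

16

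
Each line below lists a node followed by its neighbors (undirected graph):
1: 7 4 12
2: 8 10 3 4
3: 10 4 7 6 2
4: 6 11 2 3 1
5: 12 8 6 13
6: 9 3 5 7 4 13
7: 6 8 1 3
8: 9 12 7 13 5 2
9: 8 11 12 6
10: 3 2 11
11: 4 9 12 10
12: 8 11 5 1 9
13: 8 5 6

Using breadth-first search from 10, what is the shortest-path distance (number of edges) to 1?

Level 0: 10
Level 1: 2, 3, 11
Level 2: 4, 6, 7, 8, 9, 12
Level 3: 1, 5, 13
1 first appears at level 3.

3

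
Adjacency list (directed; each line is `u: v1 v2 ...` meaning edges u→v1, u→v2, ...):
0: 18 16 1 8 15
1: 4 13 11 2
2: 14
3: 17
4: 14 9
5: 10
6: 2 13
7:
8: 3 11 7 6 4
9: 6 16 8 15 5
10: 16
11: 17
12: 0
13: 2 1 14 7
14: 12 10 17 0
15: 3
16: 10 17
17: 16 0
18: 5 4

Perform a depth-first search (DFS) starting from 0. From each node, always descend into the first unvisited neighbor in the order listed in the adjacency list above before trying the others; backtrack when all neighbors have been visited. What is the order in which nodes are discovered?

0, 18, 5, 10, 16, 17, 4, 14, 12, 9, 6, 2, 13, 1, 11, 7, 8, 3, 15

Visit 0
0 → 18
18 → 5
5 → 10
10 → 16
16 → 17
18 → 4
4 → 14
14 → 12
4 → 9
9 → 6
6 → 2
6 → 13
13 → 1
1 → 11
13 → 7
9 → 8
8 → 3
9 → 15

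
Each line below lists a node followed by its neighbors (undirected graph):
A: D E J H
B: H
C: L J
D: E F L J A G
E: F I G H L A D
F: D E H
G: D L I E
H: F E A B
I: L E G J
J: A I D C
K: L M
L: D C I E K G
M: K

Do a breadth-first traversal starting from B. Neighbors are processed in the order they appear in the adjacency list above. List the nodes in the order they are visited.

Visit B; enqueue H → queue [H]
Visit H; enqueue F, E, A → queue [F, E, A]
Visit F; enqueue D → queue [E, A, D]
Visit E; enqueue I, G, L → queue [A, D, I, G, L]
Visit A; enqueue J → queue [D, I, G, L, J]
Visit D → queue [I, G, L, J]
Visit I → queue [G, L, J]
Visit G → queue [L, J]
Visit L; enqueue C, K → queue [J, C, K]
Visit J → queue [C, K]
Visit C → queue [K]
Visit K; enqueue M → queue [M]
Visit M → queue []

B, H, F, E, A, D, I, G, L, J, C, K, M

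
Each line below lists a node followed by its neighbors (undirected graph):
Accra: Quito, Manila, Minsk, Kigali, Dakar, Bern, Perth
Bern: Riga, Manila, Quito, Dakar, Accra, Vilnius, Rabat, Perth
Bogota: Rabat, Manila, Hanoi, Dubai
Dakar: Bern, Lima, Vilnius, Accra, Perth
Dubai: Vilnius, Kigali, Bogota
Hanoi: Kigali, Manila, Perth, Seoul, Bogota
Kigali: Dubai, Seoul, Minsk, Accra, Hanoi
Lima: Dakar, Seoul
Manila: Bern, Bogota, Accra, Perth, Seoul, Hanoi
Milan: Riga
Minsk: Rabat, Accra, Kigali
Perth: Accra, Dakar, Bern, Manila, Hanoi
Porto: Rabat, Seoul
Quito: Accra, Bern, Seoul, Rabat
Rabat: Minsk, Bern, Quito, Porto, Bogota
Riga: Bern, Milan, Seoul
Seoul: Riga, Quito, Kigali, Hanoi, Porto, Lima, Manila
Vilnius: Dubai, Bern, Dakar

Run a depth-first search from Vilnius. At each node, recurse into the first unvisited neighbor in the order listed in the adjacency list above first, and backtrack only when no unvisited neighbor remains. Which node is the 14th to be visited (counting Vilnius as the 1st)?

Lima

Visit Vilnius
Vilnius → Dubai
Dubai → Kigali
Kigali → Seoul
Seoul → Riga
Riga → Bern
Bern → Manila
Manila → Bogota
Bogota → Rabat
Rabat → Minsk
Minsk → Accra
Accra → Quito
Accra → Dakar
Dakar → Lima
Dakar → Perth
Perth → Hanoi
Rabat → Porto
Riga → Milan

Visit order: Vilnius, Dubai, Kigali, Seoul, Riga, Bern, Manila, Bogota, Rabat, Minsk, Accra, Quito, Dakar, Lima, Perth, Hanoi, Porto, Milan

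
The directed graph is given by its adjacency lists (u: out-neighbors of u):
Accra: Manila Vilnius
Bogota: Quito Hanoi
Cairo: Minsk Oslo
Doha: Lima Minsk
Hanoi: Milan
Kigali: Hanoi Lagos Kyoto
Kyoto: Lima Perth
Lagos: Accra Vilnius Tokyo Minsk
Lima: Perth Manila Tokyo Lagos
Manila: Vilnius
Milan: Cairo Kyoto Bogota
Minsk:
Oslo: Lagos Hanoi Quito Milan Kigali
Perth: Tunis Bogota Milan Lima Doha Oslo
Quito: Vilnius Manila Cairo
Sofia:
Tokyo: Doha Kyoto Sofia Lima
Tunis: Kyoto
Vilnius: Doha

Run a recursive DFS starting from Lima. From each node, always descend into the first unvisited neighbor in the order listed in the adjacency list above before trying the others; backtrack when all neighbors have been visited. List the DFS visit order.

Lima, Perth, Tunis, Kyoto, Bogota, Quito, Vilnius, Doha, Minsk, Manila, Cairo, Oslo, Lagos, Accra, Tokyo, Sofia, Hanoi, Milan, Kigali

Visit Lima
Lima → Perth
Perth → Tunis
Tunis → Kyoto
Perth → Bogota
Bogota → Quito
Quito → Vilnius
Vilnius → Doha
Doha → Minsk
Quito → Manila
Quito → Cairo
Cairo → Oslo
Oslo → Lagos
Lagos → Accra
Lagos → Tokyo
Tokyo → Sofia
Oslo → Hanoi
Hanoi → Milan
Oslo → Kigali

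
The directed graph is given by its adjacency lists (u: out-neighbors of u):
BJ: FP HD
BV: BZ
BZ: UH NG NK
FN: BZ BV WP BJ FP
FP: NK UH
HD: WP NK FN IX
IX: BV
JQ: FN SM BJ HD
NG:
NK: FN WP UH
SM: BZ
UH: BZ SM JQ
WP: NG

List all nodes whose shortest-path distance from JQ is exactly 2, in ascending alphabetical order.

Level 0: JQ
Level 1: BJ, FN, HD, SM
Level 2: BV, BZ, FP, IX, NK, WP
Level 3: NG, UH

BV, BZ, FP, IX, NK, WP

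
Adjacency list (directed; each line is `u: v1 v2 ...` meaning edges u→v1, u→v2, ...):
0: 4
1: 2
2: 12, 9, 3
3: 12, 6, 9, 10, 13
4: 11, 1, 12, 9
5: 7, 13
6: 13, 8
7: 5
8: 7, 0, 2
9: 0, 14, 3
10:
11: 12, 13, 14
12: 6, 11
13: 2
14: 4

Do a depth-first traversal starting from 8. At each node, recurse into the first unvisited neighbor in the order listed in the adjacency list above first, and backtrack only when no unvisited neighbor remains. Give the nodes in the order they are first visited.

Visit 8
8 → 7
7 → 5
5 → 13
13 → 2
2 → 12
12 → 6
12 → 11
11 → 14
14 → 4
4 → 1
4 → 9
9 → 0
9 → 3
3 → 10

8, 7, 5, 13, 2, 12, 6, 11, 14, 4, 1, 9, 0, 3, 10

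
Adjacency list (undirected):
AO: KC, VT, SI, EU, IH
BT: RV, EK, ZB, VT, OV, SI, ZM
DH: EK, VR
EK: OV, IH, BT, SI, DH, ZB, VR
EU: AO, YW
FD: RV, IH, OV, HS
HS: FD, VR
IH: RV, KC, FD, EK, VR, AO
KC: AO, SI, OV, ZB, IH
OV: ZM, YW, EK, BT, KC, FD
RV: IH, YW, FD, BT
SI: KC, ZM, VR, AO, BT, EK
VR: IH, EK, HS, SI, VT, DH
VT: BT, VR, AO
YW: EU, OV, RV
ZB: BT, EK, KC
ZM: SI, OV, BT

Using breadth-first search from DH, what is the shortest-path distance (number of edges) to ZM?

3

Level 0: DH
Level 1: EK, VR
Level 2: BT, HS, IH, OV, SI, VT, ZB
Level 3: AO, FD, KC, RV, YW, ZM
Level 4: EU
ZM first appears at level 3.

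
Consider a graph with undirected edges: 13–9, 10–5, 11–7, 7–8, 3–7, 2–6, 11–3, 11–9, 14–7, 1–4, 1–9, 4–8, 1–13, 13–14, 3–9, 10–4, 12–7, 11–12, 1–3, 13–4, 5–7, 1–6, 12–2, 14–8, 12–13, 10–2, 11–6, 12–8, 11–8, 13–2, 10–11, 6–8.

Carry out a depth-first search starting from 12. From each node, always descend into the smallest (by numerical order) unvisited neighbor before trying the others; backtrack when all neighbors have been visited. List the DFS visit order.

12 → 2 → 6 → 1 → 3 → 7 → 5 → 10 → 4 → 8 → 11 → 9 → 13 → 14

Visit 12
12 → 2
2 → 6
6 → 1
1 → 3
3 → 7
7 → 5
5 → 10
10 → 4
4 → 8
8 → 11
11 → 9
9 → 13
13 → 14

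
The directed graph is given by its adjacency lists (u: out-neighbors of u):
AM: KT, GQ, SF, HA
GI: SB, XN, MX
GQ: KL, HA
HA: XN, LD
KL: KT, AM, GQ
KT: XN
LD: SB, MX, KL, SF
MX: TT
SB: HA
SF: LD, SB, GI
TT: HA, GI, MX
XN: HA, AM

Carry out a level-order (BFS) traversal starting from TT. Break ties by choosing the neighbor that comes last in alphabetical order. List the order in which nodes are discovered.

Visit TT; enqueue MX, HA, GI → queue [MX, HA, GI]
Visit MX → queue [HA, GI]
Visit HA; enqueue XN, LD → queue [GI, XN, LD]
Visit GI; enqueue SB → queue [XN, LD, SB]
Visit XN; enqueue AM → queue [LD, SB, AM]
Visit LD; enqueue SF, KL → queue [SB, AM, SF, KL]
Visit SB → queue [AM, SF, KL]
Visit AM; enqueue KT, GQ → queue [SF, KL, KT, GQ]
Visit SF → queue [KL, KT, GQ]
Visit KL → queue [KT, GQ]
Visit KT → queue [GQ]
Visit GQ → queue []

TT, MX, HA, GI, XN, LD, SB, AM, SF, KL, KT, GQ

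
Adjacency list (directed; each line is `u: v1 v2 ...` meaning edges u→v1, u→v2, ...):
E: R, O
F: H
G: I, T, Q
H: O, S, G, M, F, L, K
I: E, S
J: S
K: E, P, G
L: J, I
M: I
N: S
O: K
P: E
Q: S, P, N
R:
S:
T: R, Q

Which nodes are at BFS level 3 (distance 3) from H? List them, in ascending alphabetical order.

N, R

Level 0: H
Level 1: F, G, K, L, M, O, S
Level 2: E, I, J, P, Q, T
Level 3: N, R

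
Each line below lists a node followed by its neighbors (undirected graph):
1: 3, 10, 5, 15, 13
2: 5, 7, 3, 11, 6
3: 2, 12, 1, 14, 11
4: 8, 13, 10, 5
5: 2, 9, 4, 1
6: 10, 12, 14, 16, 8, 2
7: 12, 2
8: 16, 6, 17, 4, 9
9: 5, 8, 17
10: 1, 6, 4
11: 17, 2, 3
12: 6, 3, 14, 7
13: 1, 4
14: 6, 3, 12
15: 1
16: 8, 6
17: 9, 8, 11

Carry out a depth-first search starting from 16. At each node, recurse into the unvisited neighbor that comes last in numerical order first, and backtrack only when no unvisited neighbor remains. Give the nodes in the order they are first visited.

16, 8, 17, 11, 3, 14, 12, 7, 2, 6, 10, 4, 13, 1, 15, 5, 9

Visit 16
16 → 8
8 → 17
17 → 11
11 → 3
3 → 14
14 → 12
12 → 7
7 → 2
2 → 6
6 → 10
10 → 4
4 → 13
13 → 1
1 → 15
1 → 5
5 → 9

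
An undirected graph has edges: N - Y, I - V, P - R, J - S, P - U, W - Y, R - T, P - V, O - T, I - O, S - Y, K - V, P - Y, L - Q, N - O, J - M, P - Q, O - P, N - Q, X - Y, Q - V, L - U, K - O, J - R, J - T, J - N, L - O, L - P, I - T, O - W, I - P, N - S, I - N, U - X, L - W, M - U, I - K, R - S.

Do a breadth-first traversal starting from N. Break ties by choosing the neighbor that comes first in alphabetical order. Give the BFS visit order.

Visit N; enqueue I, J, O, Q, S, Y → queue [I, J, O, Q, S, Y]
Visit I; enqueue K, P, T, V → queue [J, O, Q, S, Y, K, P, T, V]
Visit J; enqueue M, R → queue [O, Q, S, Y, K, P, T, V, M, R]
Visit O; enqueue L, W → queue [Q, S, Y, K, P, T, V, M, R, L, W]
Visit Q → queue [S, Y, K, P, T, V, M, R, L, W]
Visit S → queue [Y, K, P, T, V, M, R, L, W]
Visit Y; enqueue X → queue [K, P, T, V, M, R, L, W, X]
Visit K → queue [P, T, V, M, R, L, W, X]
Visit P; enqueue U → queue [T, V, M, R, L, W, X, U]
Visit T → queue [V, M, R, L, W, X, U]
Visit V → queue [M, R, L, W, X, U]
Visit M → queue [R, L, W, X, U]
Visit R → queue [L, W, X, U]
Visit L → queue [W, X, U]
Visit W → queue [X, U]
Visit X → queue [U]
Visit U → queue []

N I J O Q S Y K P T V M R L W X U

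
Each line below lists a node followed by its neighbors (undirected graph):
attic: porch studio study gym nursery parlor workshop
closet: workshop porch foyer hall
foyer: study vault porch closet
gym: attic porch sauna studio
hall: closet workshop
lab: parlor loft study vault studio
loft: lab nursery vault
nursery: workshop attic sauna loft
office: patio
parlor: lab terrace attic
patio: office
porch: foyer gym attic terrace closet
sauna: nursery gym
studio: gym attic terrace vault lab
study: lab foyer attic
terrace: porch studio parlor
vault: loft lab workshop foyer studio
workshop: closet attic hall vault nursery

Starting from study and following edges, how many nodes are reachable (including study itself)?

BFS from study visits: study, lab, foyer, attic, parlor, loft, vault, studio, porch, closet, gym, nursery, workshop, terrace, hall, sauna
Reachable nodes: 16 of 18 total.

16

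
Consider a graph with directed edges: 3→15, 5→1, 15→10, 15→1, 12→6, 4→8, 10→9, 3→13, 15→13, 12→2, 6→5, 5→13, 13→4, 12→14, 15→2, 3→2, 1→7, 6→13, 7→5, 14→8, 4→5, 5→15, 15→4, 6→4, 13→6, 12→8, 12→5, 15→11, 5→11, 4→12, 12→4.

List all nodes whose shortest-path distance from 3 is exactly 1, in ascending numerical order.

Level 0: 3
Level 1: 2, 13, 15
Level 2: 1, 4, 6, 10, 11
Level 3: 5, 7, 8, 9, 12
Level 4: 14

2, 13, 15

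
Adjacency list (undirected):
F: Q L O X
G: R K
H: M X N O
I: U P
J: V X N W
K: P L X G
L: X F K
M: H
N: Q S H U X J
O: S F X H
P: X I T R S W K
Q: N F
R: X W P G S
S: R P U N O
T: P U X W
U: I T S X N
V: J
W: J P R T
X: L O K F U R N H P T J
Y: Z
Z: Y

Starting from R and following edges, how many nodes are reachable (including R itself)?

BFS from R visits: R, G, P, S, W, X, K, I, T, N, O, U, J, F, H, L, Q, V, M
Reachable nodes: 19 of 21 total.

19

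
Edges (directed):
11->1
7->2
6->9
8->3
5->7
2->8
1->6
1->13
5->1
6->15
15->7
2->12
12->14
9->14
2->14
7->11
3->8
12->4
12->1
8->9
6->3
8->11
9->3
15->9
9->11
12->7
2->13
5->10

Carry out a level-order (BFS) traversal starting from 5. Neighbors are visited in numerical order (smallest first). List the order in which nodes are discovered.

Visit 5; enqueue 1, 7, 10 → queue [1, 7, 10]
Visit 1; enqueue 6, 13 → queue [7, 10, 6, 13]
Visit 7; enqueue 2, 11 → queue [10, 6, 13, 2, 11]
Visit 10 → queue [6, 13, 2, 11]
Visit 6; enqueue 3, 9, 15 → queue [13, 2, 11, 3, 9, 15]
Visit 13 → queue [2, 11, 3, 9, 15]
Visit 2; enqueue 8, 12, 14 → queue [11, 3, 9, 15, 8, 12, 14]
Visit 11 → queue [3, 9, 15, 8, 12, 14]
Visit 3 → queue [9, 15, 8, 12, 14]
Visit 9 → queue [15, 8, 12, 14]
Visit 15 → queue [8, 12, 14]
Visit 8 → queue [12, 14]
Visit 12; enqueue 4 → queue [14, 4]
Visit 14 → queue [4]
Visit 4 → queue []

5 -> 1 -> 7 -> 10 -> 6 -> 13 -> 2 -> 11 -> 3 -> 9 -> 15 -> 8 -> 12 -> 14 -> 4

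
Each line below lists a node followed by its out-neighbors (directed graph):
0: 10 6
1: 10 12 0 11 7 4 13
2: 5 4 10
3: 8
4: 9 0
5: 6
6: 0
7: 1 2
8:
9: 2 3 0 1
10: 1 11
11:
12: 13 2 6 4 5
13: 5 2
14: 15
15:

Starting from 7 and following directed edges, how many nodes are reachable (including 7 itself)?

BFS from 7 visits: 7, 1, 2, 10, 12, 0, 11, 4, 13, 5, 6, 9, 3, 8
Reachable nodes: 14 of 16 total.

14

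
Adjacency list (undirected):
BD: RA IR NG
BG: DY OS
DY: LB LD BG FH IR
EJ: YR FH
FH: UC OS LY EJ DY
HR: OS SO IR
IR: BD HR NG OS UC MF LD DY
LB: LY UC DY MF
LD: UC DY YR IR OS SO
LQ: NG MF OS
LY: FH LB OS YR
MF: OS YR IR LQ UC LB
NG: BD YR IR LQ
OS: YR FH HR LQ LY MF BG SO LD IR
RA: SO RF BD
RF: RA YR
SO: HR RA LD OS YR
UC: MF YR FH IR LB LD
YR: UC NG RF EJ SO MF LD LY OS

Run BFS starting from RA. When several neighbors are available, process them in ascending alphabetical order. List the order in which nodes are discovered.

Visit RA; enqueue BD, RF, SO → queue [BD, RF, SO]
Visit BD; enqueue IR, NG → queue [RF, SO, IR, NG]
Visit RF; enqueue YR → queue [SO, IR, NG, YR]
Visit SO; enqueue HR, LD, OS → queue [IR, NG, YR, HR, LD, OS]
Visit IR; enqueue DY, MF, UC → queue [NG, YR, HR, LD, OS, DY, MF, UC]
Visit NG; enqueue LQ → queue [YR, HR, LD, OS, DY, MF, UC, LQ]
Visit YR; enqueue EJ, LY → queue [HR, LD, OS, DY, MF, UC, LQ, EJ, LY]
Visit HR → queue [LD, OS, DY, MF, UC, LQ, EJ, LY]
Visit LD → queue [OS, DY, MF, UC, LQ, EJ, LY]
Visit OS; enqueue BG, FH → queue [DY, MF, UC, LQ, EJ, LY, BG, FH]
Visit DY; enqueue LB → queue [MF, UC, LQ, EJ, LY, BG, FH, LB]
Visit MF → queue [UC, LQ, EJ, LY, BG, FH, LB]
Visit UC → queue [LQ, EJ, LY, BG, FH, LB]
Visit LQ → queue [EJ, LY, BG, FH, LB]
Visit EJ → queue [LY, BG, FH, LB]
Visit LY → queue [BG, FH, LB]
Visit BG → queue [FH, LB]
Visit FH → queue [LB]
Visit LB → queue []

RA, BD, RF, SO, IR, NG, YR, HR, LD, OS, DY, MF, UC, LQ, EJ, LY, BG, FH, LB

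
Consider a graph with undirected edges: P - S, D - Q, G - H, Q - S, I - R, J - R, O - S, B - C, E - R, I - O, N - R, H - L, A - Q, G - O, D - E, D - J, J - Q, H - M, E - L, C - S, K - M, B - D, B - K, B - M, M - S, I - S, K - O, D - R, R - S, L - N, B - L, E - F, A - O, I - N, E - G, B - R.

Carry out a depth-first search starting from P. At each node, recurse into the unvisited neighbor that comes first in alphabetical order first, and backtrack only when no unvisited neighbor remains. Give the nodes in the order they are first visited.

Visit P
P → S
S → C
C → B
B → D
D → E
E → F
E → G
G → H
H → L
L → N
N → I
I → O
O → A
A → Q
Q → J
J → R
O → K
K → M

P, S, C, B, D, E, F, G, H, L, N, I, O, A, Q, J, R, K, M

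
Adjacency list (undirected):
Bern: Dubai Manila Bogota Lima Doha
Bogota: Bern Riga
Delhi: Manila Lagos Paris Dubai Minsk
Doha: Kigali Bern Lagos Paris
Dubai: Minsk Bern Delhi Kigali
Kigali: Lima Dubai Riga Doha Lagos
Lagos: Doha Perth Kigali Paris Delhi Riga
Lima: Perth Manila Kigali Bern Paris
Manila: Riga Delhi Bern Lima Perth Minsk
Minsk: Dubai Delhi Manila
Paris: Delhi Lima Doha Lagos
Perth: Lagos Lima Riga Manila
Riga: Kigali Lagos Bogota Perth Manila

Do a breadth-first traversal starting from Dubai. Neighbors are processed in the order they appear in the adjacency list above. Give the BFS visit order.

Dubai -> Minsk -> Bern -> Delhi -> Kigali -> Manila -> Bogota -> Lima -> Doha -> Lagos -> Paris -> Riga -> Perth

Visit Dubai; enqueue Minsk, Bern, Delhi, Kigali → queue [Minsk, Bern, Delhi, Kigali]
Visit Minsk; enqueue Manila → queue [Bern, Delhi, Kigali, Manila]
Visit Bern; enqueue Bogota, Lima, Doha → queue [Delhi, Kigali, Manila, Bogota, Lima, Doha]
Visit Delhi; enqueue Lagos, Paris → queue [Kigali, Manila, Bogota, Lima, Doha, Lagos, Paris]
Visit Kigali; enqueue Riga → queue [Manila, Bogota, Lima, Doha, Lagos, Paris, Riga]
Visit Manila; enqueue Perth → queue [Bogota, Lima, Doha, Lagos, Paris, Riga, Perth]
Visit Bogota → queue [Lima, Doha, Lagos, Paris, Riga, Perth]
Visit Lima → queue [Doha, Lagos, Paris, Riga, Perth]
Visit Doha → queue [Lagos, Paris, Riga, Perth]
Visit Lagos → queue [Paris, Riga, Perth]
Visit Paris → queue [Riga, Perth]
Visit Riga → queue [Perth]
Visit Perth → queue []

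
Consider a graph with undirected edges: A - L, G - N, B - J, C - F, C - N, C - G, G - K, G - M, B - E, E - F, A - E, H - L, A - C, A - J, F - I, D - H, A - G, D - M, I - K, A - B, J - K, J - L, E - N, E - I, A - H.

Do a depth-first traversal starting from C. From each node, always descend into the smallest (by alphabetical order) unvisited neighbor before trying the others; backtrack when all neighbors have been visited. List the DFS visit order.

Visit C
C → A
A → B
B → E
E → F
F → I
I → K
K → G
G → M
M → D
D → H
H → L
L → J
G → N

C → A → B → E → F → I → K → G → M → D → H → L → J → N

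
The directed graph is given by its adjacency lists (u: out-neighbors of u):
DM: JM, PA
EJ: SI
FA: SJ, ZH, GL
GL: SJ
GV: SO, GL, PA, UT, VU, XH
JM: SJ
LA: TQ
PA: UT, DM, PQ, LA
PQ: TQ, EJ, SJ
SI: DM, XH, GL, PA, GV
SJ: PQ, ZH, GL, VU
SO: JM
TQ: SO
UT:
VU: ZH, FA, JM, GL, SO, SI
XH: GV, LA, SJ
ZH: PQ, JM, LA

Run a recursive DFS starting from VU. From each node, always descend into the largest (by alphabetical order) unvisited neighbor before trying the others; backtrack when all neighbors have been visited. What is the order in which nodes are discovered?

VU, ZH, PQ, TQ, SO, JM, SJ, GL, EJ, SI, XH, LA, GV, UT, PA, DM, FA

Visit VU
VU → ZH
ZH → PQ
PQ → TQ
TQ → SO
SO → JM
JM → SJ
SJ → GL
PQ → EJ
EJ → SI
SI → XH
XH → LA
XH → GV
GV → UT
GV → PA
PA → DM
VU → FA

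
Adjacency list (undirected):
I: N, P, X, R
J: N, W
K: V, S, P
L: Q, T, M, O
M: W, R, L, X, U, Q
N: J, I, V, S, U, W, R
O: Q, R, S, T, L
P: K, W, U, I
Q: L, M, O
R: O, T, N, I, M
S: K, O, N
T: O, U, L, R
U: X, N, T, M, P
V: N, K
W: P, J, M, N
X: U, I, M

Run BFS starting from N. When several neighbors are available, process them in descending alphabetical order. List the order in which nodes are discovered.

Visit N; enqueue W, V, U, S, R, J, I → queue [W, V, U, S, R, J, I]
Visit W; enqueue P, M → queue [V, U, S, R, J, I, P, M]
Visit V; enqueue K → queue [U, S, R, J, I, P, M, K]
Visit U; enqueue X, T → queue [S, R, J, I, P, M, K, X, T]
Visit S; enqueue O → queue [R, J, I, P, M, K, X, T, O]
Visit R → queue [J, I, P, M, K, X, T, O]
Visit J → queue [I, P, M, K, X, T, O]
Visit I → queue [P, M, K, X, T, O]
Visit P → queue [M, K, X, T, O]
Visit M; enqueue Q, L → queue [K, X, T, O, Q, L]
Visit K → queue [X, T, O, Q, L]
Visit X → queue [T, O, Q, L]
Visit T → queue [O, Q, L]
Visit O → queue [Q, L]
Visit Q → queue [L]
Visit L → queue []

N -> W -> V -> U -> S -> R -> J -> I -> P -> M -> K -> X -> T -> O -> Q -> L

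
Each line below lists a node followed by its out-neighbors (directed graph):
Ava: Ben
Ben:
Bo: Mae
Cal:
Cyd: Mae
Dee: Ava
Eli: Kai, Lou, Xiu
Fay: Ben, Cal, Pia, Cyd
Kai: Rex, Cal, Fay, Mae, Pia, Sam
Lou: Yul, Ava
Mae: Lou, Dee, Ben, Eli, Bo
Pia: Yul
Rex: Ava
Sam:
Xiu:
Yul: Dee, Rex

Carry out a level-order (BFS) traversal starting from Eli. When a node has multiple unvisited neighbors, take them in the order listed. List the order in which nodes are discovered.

Eli Kai Lou Xiu Rex Cal Fay Mae Pia Sam Yul Ava Ben Cyd Dee Bo

Visit Eli; enqueue Kai, Lou, Xiu → queue [Kai, Lou, Xiu]
Visit Kai; enqueue Rex, Cal, Fay, Mae, Pia, Sam → queue [Lou, Xiu, Rex, Cal, Fay, Mae, Pia, Sam]
Visit Lou; enqueue Yul, Ava → queue [Xiu, Rex, Cal, Fay, Mae, Pia, Sam, Yul, Ava]
Visit Xiu → queue [Rex, Cal, Fay, Mae, Pia, Sam, Yul, Ava]
Visit Rex → queue [Cal, Fay, Mae, Pia, Sam, Yul, Ava]
Visit Cal → queue [Fay, Mae, Pia, Sam, Yul, Ava]
Visit Fay; enqueue Ben, Cyd → queue [Mae, Pia, Sam, Yul, Ava, Ben, Cyd]
Visit Mae; enqueue Dee, Bo → queue [Pia, Sam, Yul, Ava, Ben, Cyd, Dee, Bo]
Visit Pia → queue [Sam, Yul, Ava, Ben, Cyd, Dee, Bo]
Visit Sam → queue [Yul, Ava, Ben, Cyd, Dee, Bo]
Visit Yul → queue [Ava, Ben, Cyd, Dee, Bo]
Visit Ava → queue [Ben, Cyd, Dee, Bo]
Visit Ben → queue [Cyd, Dee, Bo]
Visit Cyd → queue [Dee, Bo]
Visit Dee → queue [Bo]
Visit Bo → queue []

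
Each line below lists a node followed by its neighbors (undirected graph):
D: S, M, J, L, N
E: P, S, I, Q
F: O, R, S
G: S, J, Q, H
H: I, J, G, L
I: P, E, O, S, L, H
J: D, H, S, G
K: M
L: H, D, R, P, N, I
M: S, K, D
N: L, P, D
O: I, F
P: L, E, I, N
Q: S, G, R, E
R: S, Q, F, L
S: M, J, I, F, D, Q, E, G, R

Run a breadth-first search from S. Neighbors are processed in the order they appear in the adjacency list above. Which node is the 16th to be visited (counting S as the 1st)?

N

Visit S; enqueue M, J, I, F, D, Q, E, G, R → queue [M, J, I, F, D, Q, E, G, R]
Visit M; enqueue K → queue [J, I, F, D, Q, E, G, R, K]
Visit J; enqueue H → queue [I, F, D, Q, E, G, R, K, H]
Visit I; enqueue P, O, L → queue [F, D, Q, E, G, R, K, H, P, O, L]
Visit F → queue [D, Q, E, G, R, K, H, P, O, L]
Visit D; enqueue N → queue [Q, E, G, R, K, H, P, O, L, N]
Visit Q → queue [E, G, R, K, H, P, O, L, N]
Visit E → queue [G, R, K, H, P, O, L, N]
Visit G → queue [R, K, H, P, O, L, N]
Visit R → queue [K, H, P, O, L, N]
Visit K → queue [H, P, O, L, N]
Visit H → queue [P, O, L, N]
Visit P → queue [O, L, N]
Visit O → queue [L, N]
Visit L → queue [N]
Visit N → queue []

Visit order: S, M, J, I, F, D, Q, E, G, R, K, H, P, O, L, N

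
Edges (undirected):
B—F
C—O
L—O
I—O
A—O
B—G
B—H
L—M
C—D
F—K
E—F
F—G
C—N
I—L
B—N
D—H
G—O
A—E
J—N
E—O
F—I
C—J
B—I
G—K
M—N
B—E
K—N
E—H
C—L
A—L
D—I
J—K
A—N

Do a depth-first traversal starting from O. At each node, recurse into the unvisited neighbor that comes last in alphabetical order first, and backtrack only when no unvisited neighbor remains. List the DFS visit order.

O → L → M → N → K → J → C → D → I → F → G → B → H → E → A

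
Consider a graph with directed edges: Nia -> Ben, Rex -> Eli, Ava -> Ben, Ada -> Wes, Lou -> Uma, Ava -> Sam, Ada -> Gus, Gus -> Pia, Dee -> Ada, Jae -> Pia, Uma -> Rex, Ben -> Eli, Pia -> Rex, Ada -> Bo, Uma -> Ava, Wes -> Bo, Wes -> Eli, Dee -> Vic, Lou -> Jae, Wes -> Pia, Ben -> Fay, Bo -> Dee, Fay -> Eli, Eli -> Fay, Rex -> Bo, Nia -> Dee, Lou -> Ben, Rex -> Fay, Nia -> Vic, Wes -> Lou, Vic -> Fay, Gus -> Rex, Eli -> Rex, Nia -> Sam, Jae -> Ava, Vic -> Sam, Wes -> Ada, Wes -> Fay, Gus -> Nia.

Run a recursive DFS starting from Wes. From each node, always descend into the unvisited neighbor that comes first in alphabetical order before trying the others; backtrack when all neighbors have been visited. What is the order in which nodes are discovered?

Visit Wes
Wes → Ada
Ada → Bo
Bo → Dee
Dee → Vic
Vic → Fay
Fay → Eli
Eli → Rex
Vic → Sam
Ada → Gus
Gus → Nia
Nia → Ben
Gus → Pia
Wes → Lou
Lou → Jae
Jae → Ava
Lou → Uma

Wes -> Ada -> Bo -> Dee -> Vic -> Fay -> Eli -> Rex -> Sam -> Gus -> Nia -> Ben -> Pia -> Lou -> Jae -> Ava -> Uma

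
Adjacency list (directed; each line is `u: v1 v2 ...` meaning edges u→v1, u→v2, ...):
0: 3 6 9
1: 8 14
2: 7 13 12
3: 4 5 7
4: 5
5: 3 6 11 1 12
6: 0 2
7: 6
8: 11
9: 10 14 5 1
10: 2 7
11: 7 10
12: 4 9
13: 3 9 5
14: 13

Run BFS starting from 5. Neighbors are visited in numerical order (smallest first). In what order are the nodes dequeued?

5, 1, 3, 6, 11, 12, 8, 14, 4, 7, 0, 2, 10, 9, 13

Visit 5; enqueue 1, 3, 6, 11, 12 → queue [1, 3, 6, 11, 12]
Visit 1; enqueue 8, 14 → queue [3, 6, 11, 12, 8, 14]
Visit 3; enqueue 4, 7 → queue [6, 11, 12, 8, 14, 4, 7]
Visit 6; enqueue 0, 2 → queue [11, 12, 8, 14, 4, 7, 0, 2]
Visit 11; enqueue 10 → queue [12, 8, 14, 4, 7, 0, 2, 10]
Visit 12; enqueue 9 → queue [8, 14, 4, 7, 0, 2, 10, 9]
Visit 8 → queue [14, 4, 7, 0, 2, 10, 9]
Visit 14; enqueue 13 → queue [4, 7, 0, 2, 10, 9, 13]
Visit 4 → queue [7, 0, 2, 10, 9, 13]
Visit 7 → queue [0, 2, 10, 9, 13]
Visit 0 → queue [2, 10, 9, 13]
Visit 2 → queue [10, 9, 13]
Visit 10 → queue [9, 13]
Visit 9 → queue [13]
Visit 13 → queue []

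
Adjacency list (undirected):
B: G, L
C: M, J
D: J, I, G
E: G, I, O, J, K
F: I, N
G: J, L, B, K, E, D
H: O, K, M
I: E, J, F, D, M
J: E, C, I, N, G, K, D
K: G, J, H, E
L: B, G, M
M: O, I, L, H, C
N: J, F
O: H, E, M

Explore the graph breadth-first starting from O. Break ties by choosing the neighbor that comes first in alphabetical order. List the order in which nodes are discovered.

O -> E -> H -> M -> G -> I -> J -> K -> C -> L -> B -> D -> F -> N

Visit O; enqueue E, H, M → queue [E, H, M]
Visit E; enqueue G, I, J, K → queue [H, M, G, I, J, K]
Visit H → queue [M, G, I, J, K]
Visit M; enqueue C, L → queue [G, I, J, K, C, L]
Visit G; enqueue B, D → queue [I, J, K, C, L, B, D]
Visit I; enqueue F → queue [J, K, C, L, B, D, F]
Visit J; enqueue N → queue [K, C, L, B, D, F, N]
Visit K → queue [C, L, B, D, F, N]
Visit C → queue [L, B, D, F, N]
Visit L → queue [B, D, F, N]
Visit B → queue [D, F, N]
Visit D → queue [F, N]
Visit F → queue [N]
Visit N → queue []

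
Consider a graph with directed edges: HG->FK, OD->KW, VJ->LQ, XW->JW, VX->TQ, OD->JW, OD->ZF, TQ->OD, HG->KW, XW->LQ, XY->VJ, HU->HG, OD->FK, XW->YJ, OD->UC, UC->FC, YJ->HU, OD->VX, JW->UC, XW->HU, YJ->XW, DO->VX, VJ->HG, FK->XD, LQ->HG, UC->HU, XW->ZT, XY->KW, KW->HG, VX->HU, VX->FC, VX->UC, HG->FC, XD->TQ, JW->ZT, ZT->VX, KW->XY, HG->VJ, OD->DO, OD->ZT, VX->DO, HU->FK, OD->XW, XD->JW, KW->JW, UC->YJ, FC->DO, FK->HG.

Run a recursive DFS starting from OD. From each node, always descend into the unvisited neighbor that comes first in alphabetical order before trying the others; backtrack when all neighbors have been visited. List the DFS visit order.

Visit OD
OD → DO
DO → VX
VX → FC
VX → HU
HU → FK
FK → HG
HG → KW
KW → JW
JW → UC
UC → YJ
YJ → XW
XW → LQ
XW → ZT
KW → XY
XY → VJ
FK → XD
XD → TQ
OD → ZF

OD → DO → VX → FC → HU → FK → HG → KW → JW → UC → YJ → XW → LQ → ZT → XY → VJ → XD → TQ → ZF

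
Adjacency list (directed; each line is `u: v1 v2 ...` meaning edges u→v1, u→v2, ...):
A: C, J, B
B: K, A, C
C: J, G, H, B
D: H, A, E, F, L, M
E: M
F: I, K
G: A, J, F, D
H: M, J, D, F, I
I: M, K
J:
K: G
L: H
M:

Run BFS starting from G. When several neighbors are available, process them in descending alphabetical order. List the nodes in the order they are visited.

Visit G; enqueue J, F, D, A → queue [J, F, D, A]
Visit J → queue [F, D, A]
Visit F; enqueue K, I → queue [D, A, K, I]
Visit D; enqueue M, L, H, E → queue [A, K, I, M, L, H, E]
Visit A; enqueue C, B → queue [K, I, M, L, H, E, C, B]
Visit K → queue [I, M, L, H, E, C, B]
Visit I → queue [M, L, H, E, C, B]
Visit M → queue [L, H, E, C, B]
Visit L → queue [H, E, C, B]
Visit H → queue [E, C, B]
Visit E → queue [C, B]
Visit C → queue [B]
Visit B → queue []

G J F D A K I M L H E C B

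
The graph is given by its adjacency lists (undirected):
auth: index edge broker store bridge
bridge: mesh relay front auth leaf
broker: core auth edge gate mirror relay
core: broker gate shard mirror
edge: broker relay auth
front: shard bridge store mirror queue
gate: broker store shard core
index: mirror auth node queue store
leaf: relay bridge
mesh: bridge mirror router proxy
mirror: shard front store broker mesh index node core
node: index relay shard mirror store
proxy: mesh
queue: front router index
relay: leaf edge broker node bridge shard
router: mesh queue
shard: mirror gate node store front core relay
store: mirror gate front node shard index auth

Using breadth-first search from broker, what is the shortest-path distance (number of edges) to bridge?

2

Level 0: broker
Level 1: auth, core, edge, gate, mirror, relay
Level 2: bridge, front, index, leaf, mesh, node, shard, store
Level 3: proxy, queue, router
bridge first appears at level 2.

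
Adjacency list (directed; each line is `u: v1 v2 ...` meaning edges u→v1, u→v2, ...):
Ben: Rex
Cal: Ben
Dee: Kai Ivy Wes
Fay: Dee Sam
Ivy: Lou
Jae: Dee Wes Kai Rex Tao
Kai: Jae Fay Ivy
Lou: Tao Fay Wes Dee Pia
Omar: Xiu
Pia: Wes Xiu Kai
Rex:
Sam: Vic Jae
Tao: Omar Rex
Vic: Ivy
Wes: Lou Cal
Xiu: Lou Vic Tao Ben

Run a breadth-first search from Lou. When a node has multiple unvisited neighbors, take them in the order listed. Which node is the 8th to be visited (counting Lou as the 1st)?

Rex

Visit Lou; enqueue Tao, Fay, Wes, Dee, Pia → queue [Tao, Fay, Wes, Dee, Pia]
Visit Tao; enqueue Omar, Rex → queue [Fay, Wes, Dee, Pia, Omar, Rex]
Visit Fay; enqueue Sam → queue [Wes, Dee, Pia, Omar, Rex, Sam]
Visit Wes; enqueue Cal → queue [Dee, Pia, Omar, Rex, Sam, Cal]
Visit Dee; enqueue Kai, Ivy → queue [Pia, Omar, Rex, Sam, Cal, Kai, Ivy]
Visit Pia; enqueue Xiu → queue [Omar, Rex, Sam, Cal, Kai, Ivy, Xiu]
Visit Omar → queue [Rex, Sam, Cal, Kai, Ivy, Xiu]
Visit Rex → queue [Sam, Cal, Kai, Ivy, Xiu]
Visit Sam; enqueue Vic, Jae → queue [Cal, Kai, Ivy, Xiu, Vic, Jae]
Visit Cal; enqueue Ben → queue [Kai, Ivy, Xiu, Vic, Jae, Ben]
Visit Kai → queue [Ivy, Xiu, Vic, Jae, Ben]
Visit Ivy → queue [Xiu, Vic, Jae, Ben]
Visit Xiu → queue [Vic, Jae, Ben]
Visit Vic → queue [Jae, Ben]
Visit Jae → queue [Ben]
Visit Ben → queue []

Visit order: Lou, Tao, Fay, Wes, Dee, Pia, Omar, Rex, Sam, Cal, Kai, Ivy, Xiu, Vic, Jae, Ben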